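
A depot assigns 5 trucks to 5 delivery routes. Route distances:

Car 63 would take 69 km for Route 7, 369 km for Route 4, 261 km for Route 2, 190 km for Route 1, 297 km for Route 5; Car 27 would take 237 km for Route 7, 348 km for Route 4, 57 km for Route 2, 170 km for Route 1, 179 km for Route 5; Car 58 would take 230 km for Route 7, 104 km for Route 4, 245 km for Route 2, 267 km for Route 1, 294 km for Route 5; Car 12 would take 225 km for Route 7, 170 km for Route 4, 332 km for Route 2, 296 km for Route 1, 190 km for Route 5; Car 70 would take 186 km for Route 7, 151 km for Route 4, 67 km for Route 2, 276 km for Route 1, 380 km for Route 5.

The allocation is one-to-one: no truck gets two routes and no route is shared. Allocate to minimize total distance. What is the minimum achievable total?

Minimum total: 600 km

Optimal: Car 63→Route 7 (69 km), Car 27→Route 1 (170 km), Car 58→Route 4 (104 km), Car 12→Route 5 (190 km), Car 70→Route 2 (67 km) — total 69+170+104+190+67 = 600 km.
Column-greedy (each route in turn goes to its cheapest remaining truck) gives 696 km, worse by 96.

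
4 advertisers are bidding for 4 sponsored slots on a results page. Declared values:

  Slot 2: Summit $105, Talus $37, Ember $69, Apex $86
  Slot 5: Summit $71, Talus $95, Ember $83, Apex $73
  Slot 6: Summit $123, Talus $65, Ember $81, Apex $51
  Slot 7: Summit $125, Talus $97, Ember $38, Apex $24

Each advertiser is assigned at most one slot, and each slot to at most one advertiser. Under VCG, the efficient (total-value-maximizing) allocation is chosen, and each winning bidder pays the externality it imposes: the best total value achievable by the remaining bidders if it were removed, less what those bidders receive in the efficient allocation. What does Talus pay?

Efficient allocation: Summit→Slot 6 ($123), Talus→Slot 7 ($97), Ember→Slot 5 ($83), Apex→Slot 2 ($86); total welfare W = $389.
Talus receives Slot 7 at value $97, so the others get W − 97 = $292.
Without Talus: best allocation of the remaining 3 bidders over all 4 slots is Summit→Slot 7 ($125), Ember→Slot 5 ($83), Apex→Slot 2 ($86), total $294.
VCG payment = (others' best without Talus) − (others' welfare with Talus) = 294 − 292 = $2.

Talus pays $2.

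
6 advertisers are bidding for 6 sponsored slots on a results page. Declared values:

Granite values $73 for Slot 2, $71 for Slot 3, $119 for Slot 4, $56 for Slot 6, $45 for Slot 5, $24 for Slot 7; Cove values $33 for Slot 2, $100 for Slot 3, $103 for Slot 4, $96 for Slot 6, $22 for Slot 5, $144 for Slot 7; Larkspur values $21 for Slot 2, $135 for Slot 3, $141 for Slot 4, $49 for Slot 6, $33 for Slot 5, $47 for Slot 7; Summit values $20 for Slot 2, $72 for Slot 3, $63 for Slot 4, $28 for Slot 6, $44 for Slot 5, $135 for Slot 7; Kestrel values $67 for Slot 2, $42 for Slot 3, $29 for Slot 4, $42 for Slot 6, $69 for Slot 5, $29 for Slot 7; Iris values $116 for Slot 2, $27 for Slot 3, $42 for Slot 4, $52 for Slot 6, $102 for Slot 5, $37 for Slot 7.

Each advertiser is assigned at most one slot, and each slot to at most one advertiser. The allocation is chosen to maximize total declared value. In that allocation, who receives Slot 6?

Optimal: Granite→Slot 4 ($119), Cove→Slot 6 ($96), Larkspur→Slot 3 ($135), Summit→Slot 7 ($135), Kestrel→Slot 5 ($69), Iris→Slot 2 ($116) — total 119+96+135+135+69+116 = $670.
Row-greedy (each advertiser in turn takes its best remaining slot) gives $561, worse by 109.
Next-best assignment: Granite→Slot 4, Cove→Slot 6, Larkspur→Slot 3, Summit→Slot 7, Kestrel→Slot 2, Iris→Slot 5 = $654.
Swapping Granite↔Larkspur (Granite→Slot 3 $71, Larkspur→Slot 4 $141) loses 42.
Cove's own top slot is Slot 7 ($144), but forcing Cove→Slot 7 and reassigning the rest optimally gives only $611 — worse by 59.

Cove receives Slot 6.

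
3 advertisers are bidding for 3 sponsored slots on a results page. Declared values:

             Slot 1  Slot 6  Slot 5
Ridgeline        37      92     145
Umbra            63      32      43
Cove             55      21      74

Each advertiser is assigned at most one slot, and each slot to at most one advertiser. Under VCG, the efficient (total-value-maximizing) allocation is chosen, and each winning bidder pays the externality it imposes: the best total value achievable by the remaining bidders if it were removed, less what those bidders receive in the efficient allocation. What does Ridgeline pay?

Efficient allocation: Ridgeline→Slot 5 ($145), Umbra→Slot 6 ($32), Cove→Slot 1 ($55); total welfare W = $232.
Ridgeline receives Slot 5 at value $145, so the others get W − 145 = $87.
Without Ridgeline: best allocation of the remaining 2 bidders over all 3 slots is Umbra→Slot 1 ($63), Cove→Slot 5 ($74), total $137.
VCG payment = (others' best without Ridgeline) − (others' welfare with Ridgeline) = 137 − 87 = $50.

Ridgeline pays $50.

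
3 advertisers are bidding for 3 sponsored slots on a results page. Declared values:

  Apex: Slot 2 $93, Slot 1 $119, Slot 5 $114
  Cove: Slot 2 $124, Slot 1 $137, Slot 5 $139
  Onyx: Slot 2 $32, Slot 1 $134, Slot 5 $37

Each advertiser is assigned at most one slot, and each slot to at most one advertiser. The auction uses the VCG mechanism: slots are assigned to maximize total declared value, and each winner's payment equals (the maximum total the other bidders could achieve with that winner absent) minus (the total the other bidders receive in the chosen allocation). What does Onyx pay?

Onyx pays $20.

Efficient allocation: Apex→Slot 5 ($114), Cove→Slot 2 ($124), Onyx→Slot 1 ($134); total welfare W = $372.
Onyx receives Slot 1 at value $134, so the others get W − 134 = $238.
Without Onyx: best allocation of the remaining 2 bidders over all 3 slots is Apex→Slot 1 ($119), Cove→Slot 5 ($139), total $258.
VCG payment = (others' best without Onyx) − (others' welfare with Onyx) = 258 − 238 = $20.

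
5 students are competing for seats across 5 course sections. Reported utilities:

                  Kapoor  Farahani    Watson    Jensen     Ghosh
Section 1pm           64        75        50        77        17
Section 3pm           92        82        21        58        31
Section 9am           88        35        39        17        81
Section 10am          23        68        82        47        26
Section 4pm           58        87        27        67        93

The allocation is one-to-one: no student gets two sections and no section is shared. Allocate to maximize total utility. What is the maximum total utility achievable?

Maximum total: 422 points

This is a one-to-one assignment (maximum-weight bipartite matching).
Optimal: Kapoor→Section 9am (88 points), Farahani→Section 3pm (82 points), Watson→Section 10am (82 points), Jensen→Section 1pm (77 points), Ghosh→Section 4pm (93 points) — total 88+82+82+77+93 = 422 points.
Column-greedy (each section in turn goes to its best remaining student) gives 419 points, worse by 3.
Checked against all permutations: 422 points is optimal.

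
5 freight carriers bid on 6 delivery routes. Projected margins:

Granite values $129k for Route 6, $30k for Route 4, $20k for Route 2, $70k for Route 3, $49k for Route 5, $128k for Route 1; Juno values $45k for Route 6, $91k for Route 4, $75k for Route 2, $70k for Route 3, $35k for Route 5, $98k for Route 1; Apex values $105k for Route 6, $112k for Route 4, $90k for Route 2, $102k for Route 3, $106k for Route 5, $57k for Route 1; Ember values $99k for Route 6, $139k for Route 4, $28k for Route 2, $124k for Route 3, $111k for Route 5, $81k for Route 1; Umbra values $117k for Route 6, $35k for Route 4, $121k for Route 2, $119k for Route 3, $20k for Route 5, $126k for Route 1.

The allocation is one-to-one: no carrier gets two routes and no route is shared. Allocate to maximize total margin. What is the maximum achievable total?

Maximum total: $593k

This is the linear assignment problem.
Optimal: Granite→Route 6 ($129k), Juno→Route 1 ($98k), Apex→Route 5 ($106k), Ember→Route 4 ($139k), Umbra→Route 2 ($121k) — total 129+98+106+139+121 = $593k.
Row-greedy (each carrier in turn takes its best remaining route) gives $584k, worse by 9.
Next-best assignment: Granite→Route 6, Juno→Route 1, Apex→Route 5, Ember→Route 4, Umbra→Route 3 = $591k.
Swapping Ember↔Juno (Ember→Route 1 $81k, Juno→Route 4 $91k) loses 65.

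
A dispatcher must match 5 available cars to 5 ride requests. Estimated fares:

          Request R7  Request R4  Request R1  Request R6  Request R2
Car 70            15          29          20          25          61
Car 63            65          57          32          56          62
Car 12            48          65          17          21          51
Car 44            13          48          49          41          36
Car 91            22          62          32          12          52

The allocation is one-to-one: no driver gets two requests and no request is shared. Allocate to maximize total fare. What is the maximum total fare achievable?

Maximum total: $276

Optimal: Car 70→Request R2 ($61), Car 63→Request R6 ($56), Car 12→Request R7 ($48), Car 44→Request R1 ($49), Car 91→Request R4 ($62) — total 61+56+48+49+62 = $276.
Next-best assignment: Car 70→Request R2, Car 63→Request R7, Car 12→Request R4, Car 44→Request R6, Car 91→Request R1 = $264.
Swapping Car 44↔Car 91 (Car 44→Request R4 $48, Car 91→Request R1 $32) loses 31.
Checked against all permutations: $276 is optimal.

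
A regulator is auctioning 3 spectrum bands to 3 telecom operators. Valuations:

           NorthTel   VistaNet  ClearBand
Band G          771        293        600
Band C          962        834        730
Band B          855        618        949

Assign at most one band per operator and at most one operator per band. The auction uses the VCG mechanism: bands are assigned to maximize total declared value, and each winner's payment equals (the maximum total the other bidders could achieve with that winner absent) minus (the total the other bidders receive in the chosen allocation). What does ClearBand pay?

ClearBand pays $84M.

Efficient allocation: NorthTel→Band G ($771M), VistaNet→Band C ($834M), ClearBand→Band B ($949M); total welfare W = $2554M.
ClearBand receives Band B at value $949M, so the others get W − 949 = $1605M.
Without ClearBand: best allocation of the remaining 2 bidders over all 3 bands is NorthTel→Band B ($855M), VistaNet→Band C ($834M), total $1689M.
VCG payment = (others' best without ClearBand) − (others' welfare with ClearBand) = 1689 − 1605 = $84M.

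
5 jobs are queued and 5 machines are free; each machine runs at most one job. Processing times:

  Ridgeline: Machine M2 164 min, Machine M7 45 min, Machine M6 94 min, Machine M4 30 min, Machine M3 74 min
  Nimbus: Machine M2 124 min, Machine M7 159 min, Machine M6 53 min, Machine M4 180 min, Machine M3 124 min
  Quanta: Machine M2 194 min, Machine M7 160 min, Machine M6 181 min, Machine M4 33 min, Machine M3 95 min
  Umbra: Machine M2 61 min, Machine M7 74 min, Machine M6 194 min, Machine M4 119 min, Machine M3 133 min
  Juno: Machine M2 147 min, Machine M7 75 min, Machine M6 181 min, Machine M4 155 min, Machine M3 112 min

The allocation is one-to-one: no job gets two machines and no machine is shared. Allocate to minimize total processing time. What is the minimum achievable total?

Minimum total: 296 min

Optimal: Ridgeline→Machine M3 (74 min), Nimbus→Machine M6 (53 min), Quanta→Machine M4 (33 min), Umbra→Machine M2 (61 min), Juno→Machine M7 (75 min) — total 74+53+33+61+75 = 296 min.
Row-greedy (each job in turn takes its cheapest remaining machine) gives 314 min, worse by 18.
Next-best assignment: Ridgeline→Machine M7, Nimbus→Machine M6, Quanta→Machine M4, Umbra→Machine M2, Juno→Machine M3 = 304 min.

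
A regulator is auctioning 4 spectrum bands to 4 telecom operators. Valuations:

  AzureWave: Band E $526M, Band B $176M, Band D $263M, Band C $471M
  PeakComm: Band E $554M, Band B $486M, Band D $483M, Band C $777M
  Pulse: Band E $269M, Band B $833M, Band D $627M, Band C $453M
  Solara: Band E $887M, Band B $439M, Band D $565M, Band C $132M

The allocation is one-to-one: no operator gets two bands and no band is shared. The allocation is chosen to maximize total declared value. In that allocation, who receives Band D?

Optimal: AzureWave→Band D ($263M), PeakComm→Band C ($777M), Pulse→Band B ($833M), Solara→Band E ($887M) — total 263+777+833+887 = $2760M.
Column-greedy (each band in turn goes to its best remaining operator) gives $2674M, worse by 86.
AzureWave's own top band is Band E ($526M), but forcing AzureWave→Band E and reassigning the rest optimally gives only $2701M — worse by 59.

AzureWave receives Band D.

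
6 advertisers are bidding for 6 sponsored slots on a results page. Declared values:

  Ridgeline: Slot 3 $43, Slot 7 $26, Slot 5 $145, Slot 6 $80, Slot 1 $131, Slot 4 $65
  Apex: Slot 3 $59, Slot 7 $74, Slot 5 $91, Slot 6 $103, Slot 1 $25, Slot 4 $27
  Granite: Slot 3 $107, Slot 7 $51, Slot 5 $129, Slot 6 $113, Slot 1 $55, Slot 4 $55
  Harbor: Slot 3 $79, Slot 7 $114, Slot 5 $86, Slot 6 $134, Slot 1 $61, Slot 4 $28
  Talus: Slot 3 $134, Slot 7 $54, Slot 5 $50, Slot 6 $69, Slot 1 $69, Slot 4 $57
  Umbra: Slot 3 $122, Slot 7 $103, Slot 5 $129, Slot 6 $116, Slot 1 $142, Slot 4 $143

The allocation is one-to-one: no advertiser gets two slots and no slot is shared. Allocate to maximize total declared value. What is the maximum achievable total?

Maximum total: $754

This is a one-to-one assignment (maximum-weight bipartite matching).
Optimal: Ridgeline→Slot 1 ($131), Apex→Slot 6 ($103), Granite→Slot 5 ($129), Harbor→Slot 7 ($114), Talus→Slot 3 ($134), Umbra→Slot 4 ($143) — total 131+103+129+114+134+143 = $754.
Every other assignment is strictly worse.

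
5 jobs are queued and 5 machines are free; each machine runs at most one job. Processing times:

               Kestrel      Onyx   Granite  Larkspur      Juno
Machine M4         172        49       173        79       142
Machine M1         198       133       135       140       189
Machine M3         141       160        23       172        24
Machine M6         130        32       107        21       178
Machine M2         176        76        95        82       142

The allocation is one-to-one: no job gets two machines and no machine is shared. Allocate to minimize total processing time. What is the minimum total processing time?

Minimum total: 387 min

Optimal: Kestrel→Machine M1 (198 min), Onyx→Machine M4 (49 min), Granite→Machine M2 (95 min), Larkspur→Machine M6 (21 min), Juno→Machine M3 (24 min) — total 198+49+95+21+24 = 387 min.
Column-greedy (each machine in turn goes to its cheapest remaining job) gives 405 min, worse by 18.
Next-best assignment: Kestrel→Machine M2, Onyx→Machine M4, Granite→Machine M1, Larkspur→Machine M6, Juno→Machine M3 = 405 min.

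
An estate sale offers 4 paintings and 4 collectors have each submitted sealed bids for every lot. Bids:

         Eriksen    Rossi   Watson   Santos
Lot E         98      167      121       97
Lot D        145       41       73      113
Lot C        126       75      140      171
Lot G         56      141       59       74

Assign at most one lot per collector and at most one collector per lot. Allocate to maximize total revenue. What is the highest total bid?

Maximum total: $578

Optimal: Eriksen→Lot D ($145), Rossi→Lot G ($141), Watson→Lot E ($121), Santos→Lot C ($171) — total 145+141+121+171 = $578.
Column-greedy (each lot in turn goes to its best remaining collector) gives $542, worse by 36.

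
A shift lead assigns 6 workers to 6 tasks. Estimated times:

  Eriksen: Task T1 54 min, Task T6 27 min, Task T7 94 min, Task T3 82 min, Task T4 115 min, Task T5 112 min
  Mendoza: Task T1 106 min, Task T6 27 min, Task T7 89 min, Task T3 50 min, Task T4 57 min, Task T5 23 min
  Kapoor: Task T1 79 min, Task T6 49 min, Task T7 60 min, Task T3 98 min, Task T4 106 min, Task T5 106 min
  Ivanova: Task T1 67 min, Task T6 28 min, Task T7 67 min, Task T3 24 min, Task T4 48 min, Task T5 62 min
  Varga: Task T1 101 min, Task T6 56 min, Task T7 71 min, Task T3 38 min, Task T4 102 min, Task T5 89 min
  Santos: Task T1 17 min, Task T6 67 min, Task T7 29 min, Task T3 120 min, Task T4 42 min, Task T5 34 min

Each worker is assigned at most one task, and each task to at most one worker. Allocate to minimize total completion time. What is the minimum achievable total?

Optimal: Eriksen→Task T6 (27 min), Mendoza→Task T5 (23 min), Kapoor→Task T7 (60 min), Ivanova→Task T4 (48 min), Varga→Task T3 (38 min), Santos→Task T1 (17 min) — total 27+23+60+48+38+17 = 213 min.
Min-entry greedy (repeatedly take the single cheapest remaining cell) gives 253 min, worse by 40.
Next-best assignment: Eriksen→Task T1, Mendoza→Task T5, Kapoor→Task T6, Ivanova→Task T4, Varga→Task T3, Santos→Task T7 = 241 min.
No other one-to-one assignment undercuts 213 min.

Min total: 213 min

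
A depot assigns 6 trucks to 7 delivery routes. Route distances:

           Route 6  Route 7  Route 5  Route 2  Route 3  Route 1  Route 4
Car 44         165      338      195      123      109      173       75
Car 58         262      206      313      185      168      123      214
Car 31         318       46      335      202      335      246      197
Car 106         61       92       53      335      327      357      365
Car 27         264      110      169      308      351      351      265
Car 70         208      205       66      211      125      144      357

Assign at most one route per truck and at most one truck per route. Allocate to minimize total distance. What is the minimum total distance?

Optimal: Car 44→Route 4 (75 km), Car 58→Route 1 (123 km), Car 31→Route 7 (46 km), Car 106→Route 6 (61 km), Car 27→Route 5 (169 km), Car 70→Route 3 (125 km) — total 75+123+46+61+169+125 = 599 km.
Row-greedy (each truck in turn takes its cheapest remaining route) gives 686 km, worse by 87.
Swapping Car 106↔Car 27 (Car 106→Route 5 53 km, Car 27→Route 6 264 km) adds 87.
Checked against all permutations: 599 km is optimal.

Min total: 599 km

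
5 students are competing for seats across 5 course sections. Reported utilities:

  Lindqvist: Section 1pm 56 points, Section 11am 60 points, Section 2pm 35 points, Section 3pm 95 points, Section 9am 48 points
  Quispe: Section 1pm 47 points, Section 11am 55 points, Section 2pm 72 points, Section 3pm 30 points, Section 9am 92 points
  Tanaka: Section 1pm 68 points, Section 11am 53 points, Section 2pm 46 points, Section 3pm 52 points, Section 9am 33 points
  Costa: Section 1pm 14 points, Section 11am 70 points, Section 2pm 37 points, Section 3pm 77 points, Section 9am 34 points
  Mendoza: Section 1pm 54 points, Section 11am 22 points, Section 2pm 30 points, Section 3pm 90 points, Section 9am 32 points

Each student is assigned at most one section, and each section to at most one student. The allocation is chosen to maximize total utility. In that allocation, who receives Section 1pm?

Optimal: Lindqvist→Section 3pm (95 points), Quispe→Section 9am (92 points), Tanaka→Section 2pm (46 points), Costa→Section 11am (70 points), Mendoza→Section 1pm (54 points) — total 95+92+46+70+54 = 357 points.
Max-entry greedy (repeatedly take the single best remaining cell) gives 355 points, worse by 2.
Mendoza's own top section is Section 3pm (90 points), but forcing Mendoza→Section 3pm and reassigning the rest optimally gives only 355 points — worse by 2.

Mendoza receives Section 1pm.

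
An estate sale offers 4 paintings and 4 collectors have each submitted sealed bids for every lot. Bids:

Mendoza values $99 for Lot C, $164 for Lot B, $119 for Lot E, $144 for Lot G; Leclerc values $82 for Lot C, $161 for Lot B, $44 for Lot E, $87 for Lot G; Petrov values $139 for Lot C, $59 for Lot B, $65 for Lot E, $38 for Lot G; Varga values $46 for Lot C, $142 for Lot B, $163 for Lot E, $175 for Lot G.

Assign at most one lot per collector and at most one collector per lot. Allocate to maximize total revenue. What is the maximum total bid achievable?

Maximum total: $607

This is the linear assignment problem.
Optimal: Mendoza→Lot G ($144), Leclerc→Lot B ($161), Petrov→Lot C ($139), Varga→Lot E ($163) — total 144+161+139+163 = $607.
Row-greedy (each collector in turn takes its best remaining lot) gives $553, worse by 54.
No other one-to-one assignment exceeds $607.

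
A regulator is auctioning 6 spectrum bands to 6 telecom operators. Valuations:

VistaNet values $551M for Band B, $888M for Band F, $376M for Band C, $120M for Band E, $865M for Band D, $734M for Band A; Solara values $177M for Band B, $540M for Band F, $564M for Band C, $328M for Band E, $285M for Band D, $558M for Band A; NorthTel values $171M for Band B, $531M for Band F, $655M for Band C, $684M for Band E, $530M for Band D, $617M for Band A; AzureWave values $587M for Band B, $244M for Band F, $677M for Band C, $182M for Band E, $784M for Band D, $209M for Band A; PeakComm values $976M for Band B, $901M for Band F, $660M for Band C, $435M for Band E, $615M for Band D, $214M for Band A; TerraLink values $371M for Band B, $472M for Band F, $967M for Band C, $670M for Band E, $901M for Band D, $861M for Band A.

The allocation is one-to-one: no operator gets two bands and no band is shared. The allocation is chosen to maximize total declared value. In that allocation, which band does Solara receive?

This is the linear assignment problem.
Optimal: VistaNet→Band F ($888M), Solara→Band A ($558M), NorthTel→Band E ($684M), AzureWave→Band D ($784M), PeakComm→Band B ($976M), TerraLink→Band C ($967M) — total 888+558+684+784+976+967 = $4857M.
Swapping AzureWave↔PeakComm (AzureWave→Band B $587M, PeakComm→Band D $615M) loses 558.
Solara's own top band is Band C ($564M), but forcing Solara→Band C and reassigning the rest optimally gives only $4757M — worse by 100.

Solara receives Band A.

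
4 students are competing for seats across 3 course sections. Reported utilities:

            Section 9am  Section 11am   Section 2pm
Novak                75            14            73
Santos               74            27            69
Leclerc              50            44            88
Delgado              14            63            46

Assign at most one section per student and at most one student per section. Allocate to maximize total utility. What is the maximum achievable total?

Optimal: Novak→Section 9am (75 points), Delgado→Section 11am (63 points), Leclerc→Section 2pm (88 points) — total 75+63+88 = 226 points.
Row-greedy (each student in turn takes its best remaining section) gives 188 points, worse by 38.
Next-best assignment: Santos→Section 9am, Delgado→Section 11am, Leclerc→Section 2pm = 225 points.

Max total: 226 points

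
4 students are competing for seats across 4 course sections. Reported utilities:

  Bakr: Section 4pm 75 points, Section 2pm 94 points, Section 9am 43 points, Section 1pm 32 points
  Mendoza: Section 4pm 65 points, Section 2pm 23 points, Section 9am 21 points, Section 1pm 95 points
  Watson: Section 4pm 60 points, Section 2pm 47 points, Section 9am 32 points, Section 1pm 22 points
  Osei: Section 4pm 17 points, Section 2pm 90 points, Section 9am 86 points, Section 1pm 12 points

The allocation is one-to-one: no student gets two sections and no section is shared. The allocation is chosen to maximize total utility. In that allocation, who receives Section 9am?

Osei receives Section 9am.

Optimal: Bakr→Section 2pm (94 points), Mendoza→Section 1pm (95 points), Watson→Section 4pm (60 points), Osei→Section 9am (86 points) — total 94+95+60+86 = 335 points.
Column-greedy (each section in turn goes to its best remaining student) gives 292 points, worse by 43.
Osei's own top section is Section 2pm (90 points), but forcing Osei→Section 2pm and reassigning the rest optimally gives only 292 points — worse by 43.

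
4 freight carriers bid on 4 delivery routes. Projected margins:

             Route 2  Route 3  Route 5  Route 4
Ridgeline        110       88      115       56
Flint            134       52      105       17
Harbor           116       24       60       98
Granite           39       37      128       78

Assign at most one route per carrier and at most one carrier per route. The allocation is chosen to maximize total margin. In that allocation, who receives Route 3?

Optimal: Ridgeline→Route 3 ($88k), Flint→Route 2 ($134k), Harbor→Route 4 ($98k), Granite→Route 5 ($128k) — total 88+134+98+128 = $448k.
Row-greedy (each carrier in turn takes its best remaining route) gives $384k, worse by 64.
Next-best assignment: Ridgeline→Route 2, Flint→Route 3, Harbor→Route 4, Granite→Route 5 = $388k.
Checked against all permutations: $448k is optimal.
Ridgeline's own top route is Route 5 ($115k), but forcing Ridgeline→Route 5 and reassigning the rest optimally gives only $384k — worse by 64.

Ridgeline receives Route 3.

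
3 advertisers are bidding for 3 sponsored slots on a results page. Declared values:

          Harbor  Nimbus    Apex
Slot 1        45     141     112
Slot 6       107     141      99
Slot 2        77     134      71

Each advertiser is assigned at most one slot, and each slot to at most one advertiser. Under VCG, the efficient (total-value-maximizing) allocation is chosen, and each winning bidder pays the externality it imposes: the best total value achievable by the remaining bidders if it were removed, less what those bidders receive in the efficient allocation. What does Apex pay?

Efficient allocation: Harbor→Slot 6 ($107), Nimbus→Slot 2 ($134), Apex→Slot 1 ($112); total welfare W = $353.
Apex receives Slot 1 at value $112, so the others get W − 112 = $241.
Without Apex: best allocation of the remaining 2 bidders over all 3 slots is Harbor→Slot 6 ($107), Nimbus→Slot 1 ($141), total $248.
VCG payment = (others' best without Apex) − (others' welfare with Apex) = 248 − 241 = $7.

Apex pays $7.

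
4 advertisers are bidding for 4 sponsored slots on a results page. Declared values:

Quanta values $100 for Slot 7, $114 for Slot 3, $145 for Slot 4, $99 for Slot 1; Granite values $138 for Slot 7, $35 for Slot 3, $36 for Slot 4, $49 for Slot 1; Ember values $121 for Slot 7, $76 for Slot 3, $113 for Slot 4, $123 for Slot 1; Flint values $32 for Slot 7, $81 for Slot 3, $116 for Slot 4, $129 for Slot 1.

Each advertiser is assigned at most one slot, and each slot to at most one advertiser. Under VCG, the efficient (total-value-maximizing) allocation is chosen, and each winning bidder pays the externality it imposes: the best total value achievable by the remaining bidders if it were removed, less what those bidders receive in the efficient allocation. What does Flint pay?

Flint pays $41.

Efficient allocation: Quanta→Slot 3 ($114), Granite→Slot 7 ($138), Ember→Slot 4 ($113), Flint→Slot 1 ($129); total welfare W = $494.
Flint receives Slot 1 at value $129, so the others get W − 129 = $365.
Without Flint: best allocation of the remaining 3 bidders over all 4 slots is Quanta→Slot 4 ($145), Granite→Slot 7 ($138), Ember→Slot 1 ($123), total $406.
VCG payment = (others' best without Flint) − (others' welfare with Flint) = 406 − 365 = $41.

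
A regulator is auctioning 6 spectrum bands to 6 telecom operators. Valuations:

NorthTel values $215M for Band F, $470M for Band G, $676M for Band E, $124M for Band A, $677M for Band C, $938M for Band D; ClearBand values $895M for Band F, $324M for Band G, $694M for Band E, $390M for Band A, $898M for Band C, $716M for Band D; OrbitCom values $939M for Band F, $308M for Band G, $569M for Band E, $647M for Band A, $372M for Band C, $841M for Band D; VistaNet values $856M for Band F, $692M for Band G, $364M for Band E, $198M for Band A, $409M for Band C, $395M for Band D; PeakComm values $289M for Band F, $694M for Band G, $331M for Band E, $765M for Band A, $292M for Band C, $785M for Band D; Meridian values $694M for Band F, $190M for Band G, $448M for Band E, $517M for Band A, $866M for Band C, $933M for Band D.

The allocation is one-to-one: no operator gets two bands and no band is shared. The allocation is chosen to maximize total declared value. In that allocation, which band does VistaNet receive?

VistaNet receives Band G.

Optimal: NorthTel→Band E ($676M), ClearBand→Band C ($898M), OrbitCom→Band F ($939M), VistaNet→Band G ($692M), PeakComm→Band A ($765M), Meridian→Band D ($933M) — total 676+898+939+692+765+933 = $4903M.
Swapping ClearBand↔VistaNet (ClearBand→Band G $324M, VistaNet→Band C $409M) loses 857.
VistaNet's own top band is Band F ($856M), but forcing VistaNet→Band F and reassigning the rest optimally gives only $4704M — worse by 199.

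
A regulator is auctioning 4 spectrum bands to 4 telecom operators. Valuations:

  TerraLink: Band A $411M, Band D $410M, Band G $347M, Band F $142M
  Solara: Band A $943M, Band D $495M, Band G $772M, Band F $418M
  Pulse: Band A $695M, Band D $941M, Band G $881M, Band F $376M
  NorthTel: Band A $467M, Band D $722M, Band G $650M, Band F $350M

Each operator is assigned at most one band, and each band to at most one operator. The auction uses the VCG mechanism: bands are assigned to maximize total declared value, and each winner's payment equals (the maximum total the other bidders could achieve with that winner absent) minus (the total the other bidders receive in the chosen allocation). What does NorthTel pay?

NorthTel pays $268M.

Efficient allocation: TerraLink→Band F ($142M), Solara→Band A ($943M), Pulse→Band G ($881M), NorthTel→Band D ($722M); total welfare W = $2688M.
NorthTel receives Band D at value $722M, so the others get W − 722 = $1966M.
Without NorthTel: best allocation of the remaining 3 bidders over all 4 bands is TerraLink→Band D ($410M), Solara→Band A ($943M), Pulse→Band G ($881M), total $2234M.
VCG payment = (others' best without NorthTel) − (others' welfare with NorthTel) = 2234 − 1966 = $268M.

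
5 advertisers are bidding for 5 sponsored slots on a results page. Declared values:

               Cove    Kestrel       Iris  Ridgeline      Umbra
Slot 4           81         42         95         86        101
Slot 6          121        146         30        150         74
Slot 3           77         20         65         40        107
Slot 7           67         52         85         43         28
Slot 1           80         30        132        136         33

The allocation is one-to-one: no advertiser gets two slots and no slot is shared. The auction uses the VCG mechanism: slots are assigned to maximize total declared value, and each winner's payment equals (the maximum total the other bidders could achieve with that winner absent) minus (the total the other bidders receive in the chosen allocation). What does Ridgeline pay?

Efficient allocation: Cove→Slot 4 ($81), Kestrel→Slot 6 ($146), Iris→Slot 7 ($85), Ridgeline→Slot 1 ($136), Umbra→Slot 3 ($107); total welfare W = $555.
Ridgeline receives Slot 1 at value $136, so the others get W − 136 = $419.
Without Ridgeline: best allocation of the remaining 4 bidders over all 5 slots is Cove→Slot 4 ($81), Kestrel→Slot 6 ($146), Iris→Slot 1 ($132), Umbra→Slot 3 ($107), total $466.
VCG payment = (others' best without Ridgeline) − (others' welfare with Ridgeline) = 466 − 419 = $47.

Ridgeline pays $47.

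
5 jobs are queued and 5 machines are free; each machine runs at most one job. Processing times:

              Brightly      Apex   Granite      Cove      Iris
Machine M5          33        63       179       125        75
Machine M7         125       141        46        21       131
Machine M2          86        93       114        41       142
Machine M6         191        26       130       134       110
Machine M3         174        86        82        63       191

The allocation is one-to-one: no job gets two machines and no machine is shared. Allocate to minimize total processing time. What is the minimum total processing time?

Minimum total: 290 min

Optimal: Brightly→Machine M2 (86 min), Apex→Machine M6 (26 min), Granite→Machine M3 (82 min), Cove→Machine M7 (21 min), Iris→Machine M5 (75 min) — total 86+26+82+21+75 = 290 min.
Row-greedy (each job in turn takes its cheapest remaining machine) gives 337 min, worse by 47.
Checked against all permutations: 290 min is optimal.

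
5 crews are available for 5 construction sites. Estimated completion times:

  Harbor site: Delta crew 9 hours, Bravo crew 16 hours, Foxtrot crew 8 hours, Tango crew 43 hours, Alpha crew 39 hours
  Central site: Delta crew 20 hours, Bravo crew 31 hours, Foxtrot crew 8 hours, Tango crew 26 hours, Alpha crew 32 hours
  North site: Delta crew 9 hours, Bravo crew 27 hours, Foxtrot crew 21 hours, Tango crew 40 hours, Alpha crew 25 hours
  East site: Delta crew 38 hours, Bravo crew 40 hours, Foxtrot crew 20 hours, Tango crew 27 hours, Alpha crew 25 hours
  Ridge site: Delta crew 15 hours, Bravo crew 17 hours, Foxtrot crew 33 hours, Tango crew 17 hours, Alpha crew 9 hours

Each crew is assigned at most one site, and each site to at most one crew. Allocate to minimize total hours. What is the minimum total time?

Minimum total: 69 hours

This is the linear assignment problem.
Optimal: Delta crew→North site (9 hours), Bravo crew→Harbor site (16 hours), Foxtrot crew→Central site (8 hours), Tango crew→East site (27 hours), Alpha crew→Ridge site (9 hours) — total 9+16+8+27+9 = 69 hours.
Min-entry greedy (repeatedly take the single cheapest remaining cell) gives 92 hours, worse by 23.
Swapping Delta crew↔Bravo crew (Delta crew→Harbor site 9 hours, Bravo crew→North site 27 hours) adds 11.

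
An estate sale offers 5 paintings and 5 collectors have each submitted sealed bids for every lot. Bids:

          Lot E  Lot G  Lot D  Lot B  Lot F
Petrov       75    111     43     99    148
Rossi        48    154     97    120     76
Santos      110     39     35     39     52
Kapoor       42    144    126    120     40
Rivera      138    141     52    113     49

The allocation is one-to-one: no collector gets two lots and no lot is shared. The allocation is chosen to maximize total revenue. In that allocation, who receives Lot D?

Optimal: Petrov→Lot F ($148), Rossi→Lot G ($154), Santos→Lot E ($110), Kapoor→Lot D ($126), Rivera→Lot B ($113) — total 148+154+110+126+113 = $651.
Column-greedy (each lot in turn goes to its best remaining collector) gives $569, worse by 82.
Every other assignment is strictly worse.
Kapoor's own top lot is Lot G ($144), but forcing Kapoor→Lot G and reassigning the rest optimally gives only $612 — worse by 39.

Kapoor receives Lot D.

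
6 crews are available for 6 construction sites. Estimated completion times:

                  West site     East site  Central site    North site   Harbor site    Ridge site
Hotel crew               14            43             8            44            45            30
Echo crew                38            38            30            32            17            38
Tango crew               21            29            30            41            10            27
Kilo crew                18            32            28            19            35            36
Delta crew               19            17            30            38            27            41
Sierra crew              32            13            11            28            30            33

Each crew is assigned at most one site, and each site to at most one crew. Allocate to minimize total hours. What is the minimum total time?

Minimum total: 103 hours

This is a one-to-one assignment (minimum-cost bipartite matching).
Optimal: Hotel crew→Central site (8 hours), Echo crew→Harbor site (17 hours), Tango crew→Ridge site (27 hours), Kilo crew→North site (19 hours), Delta crew→West site (19 hours), Sierra crew→East site (13 hours) — total 8+17+27+19+19+13 = 103 hours.
Next-best assignment: Hotel crew→West site, Echo crew→Harbor site, Tango crew→Ridge site, Kilo crew→North site, Delta crew→East site, Sierra crew→Central site = 105 hours.
Swapping Tango crew↔Delta crew (Tango crew→West site 21 hours, Delta crew→Ridge site 41 hours) adds 16.
No other one-to-one assignment undercuts 103 hours.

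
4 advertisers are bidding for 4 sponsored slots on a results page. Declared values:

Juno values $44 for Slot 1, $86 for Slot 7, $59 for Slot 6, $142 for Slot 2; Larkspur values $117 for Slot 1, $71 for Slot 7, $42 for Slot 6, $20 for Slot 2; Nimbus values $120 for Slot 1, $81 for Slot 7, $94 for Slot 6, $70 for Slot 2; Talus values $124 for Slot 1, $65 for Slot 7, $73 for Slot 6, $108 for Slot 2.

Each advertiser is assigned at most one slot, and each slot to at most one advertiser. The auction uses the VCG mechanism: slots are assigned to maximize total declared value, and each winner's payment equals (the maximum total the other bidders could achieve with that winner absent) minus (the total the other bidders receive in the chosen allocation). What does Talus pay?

Talus pays $46.

Efficient allocation: Juno→Slot 2 ($142), Larkspur→Slot 7 ($71), Nimbus→Slot 6 ($94), Talus→Slot 1 ($124); total welfare W = $431.
Talus receives Slot 1 at value $124, so the others get W − 124 = $307.
Without Talus: best allocation of the remaining 3 bidders over all 4 slots is Juno→Slot 2 ($142), Larkspur→Slot 1 ($117), Nimbus→Slot 6 ($94), total $353.
VCG payment = (others' best without Talus) − (others' welfare with Talus) = 353 − 307 = $46.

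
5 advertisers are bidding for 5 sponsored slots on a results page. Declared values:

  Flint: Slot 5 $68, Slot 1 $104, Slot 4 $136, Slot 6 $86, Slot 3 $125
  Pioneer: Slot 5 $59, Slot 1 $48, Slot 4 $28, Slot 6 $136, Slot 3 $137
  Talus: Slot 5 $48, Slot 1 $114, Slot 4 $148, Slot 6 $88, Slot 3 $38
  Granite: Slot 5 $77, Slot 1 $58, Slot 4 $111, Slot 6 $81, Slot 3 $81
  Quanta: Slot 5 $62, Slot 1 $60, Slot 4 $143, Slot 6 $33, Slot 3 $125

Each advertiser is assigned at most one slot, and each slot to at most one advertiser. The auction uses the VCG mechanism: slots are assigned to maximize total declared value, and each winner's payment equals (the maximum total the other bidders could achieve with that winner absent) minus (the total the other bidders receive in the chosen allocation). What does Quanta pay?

Quanta pays $34.

Efficient allocation: Flint→Slot 3 ($125), Pioneer→Slot 6 ($136), Talus→Slot 1 ($114), Granite→Slot 5 ($77), Quanta→Slot 4 ($143); total welfare W = $595.
Quanta receives Slot 4 at value $143, so the others get W − 143 = $452.
Without Quanta: best allocation of the remaining 4 bidders over all 5 slots is Flint→Slot 3 ($125), Pioneer→Slot 6 ($136), Talus→Slot 1 ($114), Granite→Slot 4 ($111), total $486.
VCG payment = (others' best without Quanta) − (others' welfare with Quanta) = 486 − 452 = $34.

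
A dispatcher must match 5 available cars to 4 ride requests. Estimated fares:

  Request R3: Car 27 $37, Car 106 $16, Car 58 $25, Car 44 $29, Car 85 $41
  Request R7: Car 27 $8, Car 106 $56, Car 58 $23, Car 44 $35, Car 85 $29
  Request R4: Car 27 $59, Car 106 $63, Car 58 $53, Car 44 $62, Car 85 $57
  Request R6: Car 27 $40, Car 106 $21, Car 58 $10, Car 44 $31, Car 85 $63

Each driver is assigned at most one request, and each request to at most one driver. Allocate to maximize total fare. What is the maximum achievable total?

Max total: $218

Optimal: Car 27→Request R3 ($37), Car 106→Request R7 ($56), Car 44→Request R4 ($62), Car 85→Request R6 ($63) — total 37+56+62+63 = $218.
Column-greedy (each request in turn goes to its best remaining driver) gives $199, worse by 19.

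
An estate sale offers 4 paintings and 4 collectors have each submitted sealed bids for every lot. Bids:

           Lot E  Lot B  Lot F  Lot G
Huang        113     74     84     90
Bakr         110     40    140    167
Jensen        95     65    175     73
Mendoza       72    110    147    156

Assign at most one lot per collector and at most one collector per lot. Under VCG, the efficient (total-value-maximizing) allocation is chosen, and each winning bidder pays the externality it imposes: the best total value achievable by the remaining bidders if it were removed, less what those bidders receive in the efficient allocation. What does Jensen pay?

Efficient allocation: Huang→Lot E ($113), Bakr→Lot G ($167), Jensen→Lot F ($175), Mendoza→Lot B ($110); total welfare W = $565.
Jensen receives Lot F at value $175, so the others get W − 175 = $390.
Without Jensen: best allocation of the remaining 3 bidders over all 4 lots is Huang→Lot E ($113), Bakr→Lot G ($167), Mendoza→Lot F ($147), total $427.
VCG payment = (others' best without Jensen) − (others' welfare with Jensen) = 427 − 390 = $37.

Jensen pays $37.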